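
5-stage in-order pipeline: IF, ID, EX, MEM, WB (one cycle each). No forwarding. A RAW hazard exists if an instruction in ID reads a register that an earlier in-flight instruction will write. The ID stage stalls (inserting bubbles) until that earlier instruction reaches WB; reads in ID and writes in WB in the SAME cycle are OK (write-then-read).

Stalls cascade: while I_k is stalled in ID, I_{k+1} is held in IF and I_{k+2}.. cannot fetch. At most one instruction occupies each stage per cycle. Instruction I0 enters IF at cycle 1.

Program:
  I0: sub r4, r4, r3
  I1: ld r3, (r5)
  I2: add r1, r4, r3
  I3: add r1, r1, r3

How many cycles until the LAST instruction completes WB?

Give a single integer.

I0 sub r4 <- r4,r3: IF@1 ID@2 stall=0 (-) EX@3 MEM@4 WB@5
I1 ld r3 <- r5: IF@2 ID@3 stall=0 (-) EX@4 MEM@5 WB@6
I2 add r1 <- r4,r3: IF@3 ID@4 stall=2 (RAW on I1.r3 (WB@6)) EX@7 MEM@8 WB@9
I3 add r1 <- r1,r3: IF@4 ID@7 stall=2 (RAW on I2.r1 (WB@9)) EX@10 MEM@11 WB@12

Answer: 12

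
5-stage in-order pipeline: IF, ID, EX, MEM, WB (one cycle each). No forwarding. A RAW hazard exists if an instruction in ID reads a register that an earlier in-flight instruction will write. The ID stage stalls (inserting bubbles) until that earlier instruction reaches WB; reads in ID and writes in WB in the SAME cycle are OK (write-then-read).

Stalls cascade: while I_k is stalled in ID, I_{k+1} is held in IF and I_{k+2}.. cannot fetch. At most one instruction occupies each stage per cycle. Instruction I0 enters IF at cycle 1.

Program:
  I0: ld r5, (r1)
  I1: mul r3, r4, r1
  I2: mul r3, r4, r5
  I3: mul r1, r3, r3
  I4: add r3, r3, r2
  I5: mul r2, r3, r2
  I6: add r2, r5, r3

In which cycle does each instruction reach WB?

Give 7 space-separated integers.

I0 ld r5 <- r1: IF@1 ID@2 stall=0 (-) EX@3 MEM@4 WB@5
I1 mul r3 <- r4,r1: IF@2 ID@3 stall=0 (-) EX@4 MEM@5 WB@6
I2 mul r3 <- r4,r5: IF@3 ID@4 stall=1 (RAW on I0.r5 (WB@5)) EX@6 MEM@7 WB@8
I3 mul r1 <- r3,r3: IF@4 ID@6 stall=2 (RAW on I2.r3 (WB@8)) EX@9 MEM@10 WB@11
I4 add r3 <- r3,r2: IF@6 ID@9 stall=0 (-) EX@10 MEM@11 WB@12
I5 mul r2 <- r3,r2: IF@9 ID@10 stall=2 (RAW on I4.r3 (WB@12)) EX@13 MEM@14 WB@15
I6 add r2 <- r5,r3: IF@10 ID@13 stall=0 (-) EX@14 MEM@15 WB@16

Answer: 5 6 8 11 12 15 16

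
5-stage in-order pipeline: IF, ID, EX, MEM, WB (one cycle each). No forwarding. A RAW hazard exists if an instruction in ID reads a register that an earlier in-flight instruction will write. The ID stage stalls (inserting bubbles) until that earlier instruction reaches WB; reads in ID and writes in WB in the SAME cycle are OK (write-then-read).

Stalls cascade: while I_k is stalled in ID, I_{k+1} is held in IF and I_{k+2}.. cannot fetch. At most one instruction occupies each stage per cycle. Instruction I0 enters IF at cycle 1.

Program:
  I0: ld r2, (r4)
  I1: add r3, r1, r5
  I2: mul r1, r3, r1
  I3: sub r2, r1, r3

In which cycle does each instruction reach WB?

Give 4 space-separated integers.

Answer: 5 6 9 12

Derivation:
I0 ld r2 <- r4: IF@1 ID@2 stall=0 (-) EX@3 MEM@4 WB@5
I1 add r3 <- r1,r5: IF@2 ID@3 stall=0 (-) EX@4 MEM@5 WB@6
I2 mul r1 <- r3,r1: IF@3 ID@4 stall=2 (RAW on I1.r3 (WB@6)) EX@7 MEM@8 WB@9
I3 sub r2 <- r1,r3: IF@4 ID@7 stall=2 (RAW on I2.r1 (WB@9)) EX@10 MEM@11 WB@12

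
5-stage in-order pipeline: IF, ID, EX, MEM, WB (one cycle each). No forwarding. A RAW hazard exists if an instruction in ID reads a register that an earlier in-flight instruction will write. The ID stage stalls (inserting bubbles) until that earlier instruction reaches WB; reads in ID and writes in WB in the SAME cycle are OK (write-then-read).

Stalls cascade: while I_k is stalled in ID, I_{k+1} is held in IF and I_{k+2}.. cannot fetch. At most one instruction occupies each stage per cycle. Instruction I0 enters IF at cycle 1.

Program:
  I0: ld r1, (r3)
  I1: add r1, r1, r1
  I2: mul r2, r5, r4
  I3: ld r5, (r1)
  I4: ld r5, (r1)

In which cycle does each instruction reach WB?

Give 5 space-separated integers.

I0 ld r1 <- r3: IF@1 ID@2 stall=0 (-) EX@3 MEM@4 WB@5
I1 add r1 <- r1,r1: IF@2 ID@3 stall=2 (RAW on I0.r1 (WB@5)) EX@6 MEM@7 WB@8
I2 mul r2 <- r5,r4: IF@3 ID@6 stall=0 (-) EX@7 MEM@8 WB@9
I3 ld r5 <- r1: IF@6 ID@7 stall=1 (RAW on I1.r1 (WB@8)) EX@9 MEM@10 WB@11
I4 ld r5 <- r1: IF@7 ID@9 stall=0 (-) EX@10 MEM@11 WB@12

Answer: 5 8 9 11 12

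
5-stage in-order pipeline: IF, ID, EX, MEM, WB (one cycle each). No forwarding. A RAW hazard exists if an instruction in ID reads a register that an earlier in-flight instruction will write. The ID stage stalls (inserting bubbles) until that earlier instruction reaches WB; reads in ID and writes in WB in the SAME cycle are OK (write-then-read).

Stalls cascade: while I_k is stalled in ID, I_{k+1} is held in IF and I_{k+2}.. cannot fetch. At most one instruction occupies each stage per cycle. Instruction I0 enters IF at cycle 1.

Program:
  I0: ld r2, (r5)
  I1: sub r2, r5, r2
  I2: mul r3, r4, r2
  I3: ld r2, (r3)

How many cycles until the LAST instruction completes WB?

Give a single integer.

I0 ld r2 <- r5: IF@1 ID@2 stall=0 (-) EX@3 MEM@4 WB@5
I1 sub r2 <- r5,r2: IF@2 ID@3 stall=2 (RAW on I0.r2 (WB@5)) EX@6 MEM@7 WB@8
I2 mul r3 <- r4,r2: IF@3 ID@6 stall=2 (RAW on I1.r2 (WB@8)) EX@9 MEM@10 WB@11
I3 ld r2 <- r3: IF@6 ID@9 stall=2 (RAW on I2.r3 (WB@11)) EX@12 MEM@13 WB@14

Answer: 14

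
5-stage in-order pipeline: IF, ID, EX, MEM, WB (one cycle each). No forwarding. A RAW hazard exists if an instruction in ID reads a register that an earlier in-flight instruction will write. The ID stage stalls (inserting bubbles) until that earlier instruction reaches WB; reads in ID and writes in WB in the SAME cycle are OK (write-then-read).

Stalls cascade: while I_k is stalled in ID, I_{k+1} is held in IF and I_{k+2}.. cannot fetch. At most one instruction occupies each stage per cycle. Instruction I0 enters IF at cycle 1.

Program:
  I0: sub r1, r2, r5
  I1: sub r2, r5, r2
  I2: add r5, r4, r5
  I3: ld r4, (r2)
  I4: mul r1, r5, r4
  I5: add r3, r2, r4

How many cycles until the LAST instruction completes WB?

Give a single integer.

I0 sub r1 <- r2,r5: IF@1 ID@2 stall=0 (-) EX@3 MEM@4 WB@5
I1 sub r2 <- r5,r2: IF@2 ID@3 stall=0 (-) EX@4 MEM@5 WB@6
I2 add r5 <- r4,r5: IF@3 ID@4 stall=0 (-) EX@5 MEM@6 WB@7
I3 ld r4 <- r2: IF@4 ID@5 stall=1 (RAW on I1.r2 (WB@6)) EX@7 MEM@8 WB@9
I4 mul r1 <- r5,r4: IF@5 ID@7 stall=2 (RAW on I3.r4 (WB@9)) EX@10 MEM@11 WB@12
I5 add r3 <- r2,r4: IF@7 ID@10 stall=0 (-) EX@11 MEM@12 WB@13

Answer: 13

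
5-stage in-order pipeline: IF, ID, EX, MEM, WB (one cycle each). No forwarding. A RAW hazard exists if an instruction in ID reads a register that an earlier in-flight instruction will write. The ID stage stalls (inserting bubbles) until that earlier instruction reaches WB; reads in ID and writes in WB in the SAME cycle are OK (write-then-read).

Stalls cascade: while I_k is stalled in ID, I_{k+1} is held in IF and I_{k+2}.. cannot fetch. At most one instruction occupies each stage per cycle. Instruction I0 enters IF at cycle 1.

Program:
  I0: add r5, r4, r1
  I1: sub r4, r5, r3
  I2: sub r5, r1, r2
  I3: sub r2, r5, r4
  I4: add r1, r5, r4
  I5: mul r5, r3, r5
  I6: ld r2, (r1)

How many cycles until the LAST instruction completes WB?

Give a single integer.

I0 add r5 <- r4,r1: IF@1 ID@2 stall=0 (-) EX@3 MEM@4 WB@5
I1 sub r4 <- r5,r3: IF@2 ID@3 stall=2 (RAW on I0.r5 (WB@5)) EX@6 MEM@7 WB@8
I2 sub r5 <- r1,r2: IF@3 ID@6 stall=0 (-) EX@7 MEM@8 WB@9
I3 sub r2 <- r5,r4: IF@6 ID@7 stall=2 (RAW on I2.r5 (WB@9)) EX@10 MEM@11 WB@12
I4 add r1 <- r5,r4: IF@7 ID@10 stall=0 (-) EX@11 MEM@12 WB@13
I5 mul r5 <- r3,r5: IF@10 ID@11 stall=0 (-) EX@12 MEM@13 WB@14
I6 ld r2 <- r1: IF@11 ID@12 stall=1 (RAW on I4.r1 (WB@13)) EX@14 MEM@15 WB@16

Answer: 16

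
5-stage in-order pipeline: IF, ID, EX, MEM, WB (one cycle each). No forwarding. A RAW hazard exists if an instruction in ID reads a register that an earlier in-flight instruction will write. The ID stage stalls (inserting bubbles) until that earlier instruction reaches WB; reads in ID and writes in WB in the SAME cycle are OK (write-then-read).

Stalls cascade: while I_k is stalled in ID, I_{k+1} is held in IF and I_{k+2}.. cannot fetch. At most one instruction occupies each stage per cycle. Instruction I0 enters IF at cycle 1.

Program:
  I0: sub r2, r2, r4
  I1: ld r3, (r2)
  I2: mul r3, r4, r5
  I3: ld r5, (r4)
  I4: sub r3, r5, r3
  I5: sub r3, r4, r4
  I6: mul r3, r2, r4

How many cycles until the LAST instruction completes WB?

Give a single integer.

Answer: 15

Derivation:
I0 sub r2 <- r2,r4: IF@1 ID@2 stall=0 (-) EX@3 MEM@4 WB@5
I1 ld r3 <- r2: IF@2 ID@3 stall=2 (RAW on I0.r2 (WB@5)) EX@6 MEM@7 WB@8
I2 mul r3 <- r4,r5: IF@3 ID@6 stall=0 (-) EX@7 MEM@8 WB@9
I3 ld r5 <- r4: IF@6 ID@7 stall=0 (-) EX@8 MEM@9 WB@10
I4 sub r3 <- r5,r3: IF@7 ID@8 stall=2 (RAW on I3.r5 (WB@10)) EX@11 MEM@12 WB@13
I5 sub r3 <- r4,r4: IF@8 ID@11 stall=0 (-) EX@12 MEM@13 WB@14
I6 mul r3 <- r2,r4: IF@11 ID@12 stall=0 (-) EX@13 MEM@14 WB@15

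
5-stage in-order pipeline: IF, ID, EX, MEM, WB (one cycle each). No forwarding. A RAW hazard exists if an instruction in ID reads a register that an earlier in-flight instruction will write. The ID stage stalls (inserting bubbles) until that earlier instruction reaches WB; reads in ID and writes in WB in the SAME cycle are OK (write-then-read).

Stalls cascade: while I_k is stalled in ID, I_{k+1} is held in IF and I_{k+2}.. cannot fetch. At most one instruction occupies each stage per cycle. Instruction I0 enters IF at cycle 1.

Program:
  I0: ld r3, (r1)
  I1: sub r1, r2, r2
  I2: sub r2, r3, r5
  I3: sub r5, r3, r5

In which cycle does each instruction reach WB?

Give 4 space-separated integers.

I0 ld r3 <- r1: IF@1 ID@2 stall=0 (-) EX@3 MEM@4 WB@5
I1 sub r1 <- r2,r2: IF@2 ID@3 stall=0 (-) EX@4 MEM@5 WB@6
I2 sub r2 <- r3,r5: IF@3 ID@4 stall=1 (RAW on I0.r3 (WB@5)) EX@6 MEM@7 WB@8
I3 sub r5 <- r3,r5: IF@4 ID@6 stall=0 (-) EX@7 MEM@8 WB@9

Answer: 5 6 8 9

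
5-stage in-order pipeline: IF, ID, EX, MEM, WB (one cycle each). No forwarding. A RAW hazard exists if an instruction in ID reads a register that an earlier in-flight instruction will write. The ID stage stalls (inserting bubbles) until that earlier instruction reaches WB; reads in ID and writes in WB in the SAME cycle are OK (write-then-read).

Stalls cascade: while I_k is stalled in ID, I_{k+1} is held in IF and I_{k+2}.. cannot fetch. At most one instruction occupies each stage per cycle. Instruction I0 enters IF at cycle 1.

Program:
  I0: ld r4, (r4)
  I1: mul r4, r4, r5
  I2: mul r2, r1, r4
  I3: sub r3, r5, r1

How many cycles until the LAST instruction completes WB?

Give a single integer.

I0 ld r4 <- r4: IF@1 ID@2 stall=0 (-) EX@3 MEM@4 WB@5
I1 mul r4 <- r4,r5: IF@2 ID@3 stall=2 (RAW on I0.r4 (WB@5)) EX@6 MEM@7 WB@8
I2 mul r2 <- r1,r4: IF@3 ID@6 stall=2 (RAW on I1.r4 (WB@8)) EX@9 MEM@10 WB@11
I3 sub r3 <- r5,r1: IF@6 ID@9 stall=0 (-) EX@10 MEM@11 WB@12

Answer: 12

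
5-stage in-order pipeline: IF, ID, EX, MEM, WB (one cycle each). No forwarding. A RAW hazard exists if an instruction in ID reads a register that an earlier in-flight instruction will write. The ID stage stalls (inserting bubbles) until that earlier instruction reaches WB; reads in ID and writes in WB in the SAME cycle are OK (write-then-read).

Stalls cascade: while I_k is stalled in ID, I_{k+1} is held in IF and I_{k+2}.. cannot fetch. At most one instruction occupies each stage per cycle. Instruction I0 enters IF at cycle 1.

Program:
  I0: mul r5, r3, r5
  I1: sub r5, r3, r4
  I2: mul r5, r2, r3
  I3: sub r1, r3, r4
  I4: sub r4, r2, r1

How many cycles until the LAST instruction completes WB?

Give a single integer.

Answer: 11

Derivation:
I0 mul r5 <- r3,r5: IF@1 ID@2 stall=0 (-) EX@3 MEM@4 WB@5
I1 sub r5 <- r3,r4: IF@2 ID@3 stall=0 (-) EX@4 MEM@5 WB@6
I2 mul r5 <- r2,r3: IF@3 ID@4 stall=0 (-) EX@5 MEM@6 WB@7
I3 sub r1 <- r3,r4: IF@4 ID@5 stall=0 (-) EX@6 MEM@7 WB@8
I4 sub r4 <- r2,r1: IF@5 ID@6 stall=2 (RAW on I3.r1 (WB@8)) EX@9 MEM@10 WB@11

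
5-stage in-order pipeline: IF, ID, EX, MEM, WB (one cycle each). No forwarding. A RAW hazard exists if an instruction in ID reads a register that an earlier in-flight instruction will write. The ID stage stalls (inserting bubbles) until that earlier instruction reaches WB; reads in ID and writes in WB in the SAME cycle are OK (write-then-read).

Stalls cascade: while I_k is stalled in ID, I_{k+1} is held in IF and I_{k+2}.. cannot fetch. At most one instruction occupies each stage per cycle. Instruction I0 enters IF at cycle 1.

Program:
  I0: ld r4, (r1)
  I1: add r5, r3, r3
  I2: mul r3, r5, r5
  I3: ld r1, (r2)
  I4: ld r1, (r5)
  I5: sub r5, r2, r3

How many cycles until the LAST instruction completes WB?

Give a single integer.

Answer: 12

Derivation:
I0 ld r4 <- r1: IF@1 ID@2 stall=0 (-) EX@3 MEM@4 WB@5
I1 add r5 <- r3,r3: IF@2 ID@3 stall=0 (-) EX@4 MEM@5 WB@6
I2 mul r3 <- r5,r5: IF@3 ID@4 stall=2 (RAW on I1.r5 (WB@6)) EX@7 MEM@8 WB@9
I3 ld r1 <- r2: IF@4 ID@7 stall=0 (-) EX@8 MEM@9 WB@10
I4 ld r1 <- r5: IF@7 ID@8 stall=0 (-) EX@9 MEM@10 WB@11
I5 sub r5 <- r2,r3: IF@8 ID@9 stall=0 (-) EX@10 MEM@11 WB@12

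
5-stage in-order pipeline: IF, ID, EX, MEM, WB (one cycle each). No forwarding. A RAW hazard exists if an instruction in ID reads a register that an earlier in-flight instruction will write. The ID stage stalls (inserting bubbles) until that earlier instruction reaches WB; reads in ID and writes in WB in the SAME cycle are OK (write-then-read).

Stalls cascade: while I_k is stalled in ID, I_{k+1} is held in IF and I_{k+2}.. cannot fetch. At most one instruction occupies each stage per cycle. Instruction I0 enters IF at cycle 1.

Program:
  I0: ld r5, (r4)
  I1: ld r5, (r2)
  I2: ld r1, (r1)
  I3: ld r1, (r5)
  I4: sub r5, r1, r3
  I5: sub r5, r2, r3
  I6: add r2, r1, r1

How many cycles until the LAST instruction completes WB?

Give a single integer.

I0 ld r5 <- r4: IF@1 ID@2 stall=0 (-) EX@3 MEM@4 WB@5
I1 ld r5 <- r2: IF@2 ID@3 stall=0 (-) EX@4 MEM@5 WB@6
I2 ld r1 <- r1: IF@3 ID@4 stall=0 (-) EX@5 MEM@6 WB@7
I3 ld r1 <- r5: IF@4 ID@5 stall=1 (RAW on I1.r5 (WB@6)) EX@7 MEM@8 WB@9
I4 sub r5 <- r1,r3: IF@5 ID@7 stall=2 (RAW on I3.r1 (WB@9)) EX@10 MEM@11 WB@12
I5 sub r5 <- r2,r3: IF@7 ID@10 stall=0 (-) EX@11 MEM@12 WB@13
I6 add r2 <- r1,r1: IF@10 ID@11 stall=0 (-) EX@12 MEM@13 WB@14

Answer: 14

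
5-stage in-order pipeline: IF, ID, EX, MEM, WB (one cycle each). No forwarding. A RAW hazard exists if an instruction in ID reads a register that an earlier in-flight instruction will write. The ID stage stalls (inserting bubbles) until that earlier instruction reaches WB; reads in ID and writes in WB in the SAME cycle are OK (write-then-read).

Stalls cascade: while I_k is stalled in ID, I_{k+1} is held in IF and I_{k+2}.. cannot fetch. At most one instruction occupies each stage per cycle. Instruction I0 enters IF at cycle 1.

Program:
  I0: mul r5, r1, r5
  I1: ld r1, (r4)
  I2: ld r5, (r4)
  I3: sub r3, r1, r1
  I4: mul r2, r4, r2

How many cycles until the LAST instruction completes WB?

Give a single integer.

I0 mul r5 <- r1,r5: IF@1 ID@2 stall=0 (-) EX@3 MEM@4 WB@5
I1 ld r1 <- r4: IF@2 ID@3 stall=0 (-) EX@4 MEM@5 WB@6
I2 ld r5 <- r4: IF@3 ID@4 stall=0 (-) EX@5 MEM@6 WB@7
I3 sub r3 <- r1,r1: IF@4 ID@5 stall=1 (RAW on I1.r1 (WB@6)) EX@7 MEM@8 WB@9
I4 mul r2 <- r4,r2: IF@5 ID@7 stall=0 (-) EX@8 MEM@9 WB@10

Answer: 10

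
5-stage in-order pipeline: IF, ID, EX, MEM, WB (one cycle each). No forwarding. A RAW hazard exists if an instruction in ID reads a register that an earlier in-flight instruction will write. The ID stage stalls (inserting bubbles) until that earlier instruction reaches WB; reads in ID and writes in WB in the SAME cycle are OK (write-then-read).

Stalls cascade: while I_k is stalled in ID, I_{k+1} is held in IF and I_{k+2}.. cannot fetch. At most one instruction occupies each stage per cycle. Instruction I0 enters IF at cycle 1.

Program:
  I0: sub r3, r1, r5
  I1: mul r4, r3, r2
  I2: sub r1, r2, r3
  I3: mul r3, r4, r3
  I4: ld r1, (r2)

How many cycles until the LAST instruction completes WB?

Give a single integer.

I0 sub r3 <- r1,r5: IF@1 ID@2 stall=0 (-) EX@3 MEM@4 WB@5
I1 mul r4 <- r3,r2: IF@2 ID@3 stall=2 (RAW on I0.r3 (WB@5)) EX@6 MEM@7 WB@8
I2 sub r1 <- r2,r3: IF@3 ID@6 stall=0 (-) EX@7 MEM@8 WB@9
I3 mul r3 <- r4,r3: IF@6 ID@7 stall=1 (RAW on I1.r4 (WB@8)) EX@9 MEM@10 WB@11
I4 ld r1 <- r2: IF@7 ID@9 stall=0 (-) EX@10 MEM@11 WB@12

Answer: 12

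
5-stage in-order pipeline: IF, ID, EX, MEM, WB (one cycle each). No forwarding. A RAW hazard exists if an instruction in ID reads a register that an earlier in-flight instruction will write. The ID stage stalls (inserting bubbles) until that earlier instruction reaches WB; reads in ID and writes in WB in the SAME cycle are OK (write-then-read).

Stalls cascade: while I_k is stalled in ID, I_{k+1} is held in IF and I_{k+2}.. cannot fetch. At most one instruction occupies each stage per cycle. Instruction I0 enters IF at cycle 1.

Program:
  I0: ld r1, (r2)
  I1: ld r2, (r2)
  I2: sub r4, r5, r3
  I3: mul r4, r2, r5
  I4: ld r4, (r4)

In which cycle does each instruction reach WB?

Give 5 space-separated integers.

Answer: 5 6 7 9 12

Derivation:
I0 ld r1 <- r2: IF@1 ID@2 stall=0 (-) EX@3 MEM@4 WB@5
I1 ld r2 <- r2: IF@2 ID@3 stall=0 (-) EX@4 MEM@5 WB@6
I2 sub r4 <- r5,r3: IF@3 ID@4 stall=0 (-) EX@5 MEM@6 WB@7
I3 mul r4 <- r2,r5: IF@4 ID@5 stall=1 (RAW on I1.r2 (WB@6)) EX@7 MEM@8 WB@9
I4 ld r4 <- r4: IF@5 ID@7 stall=2 (RAW on I3.r4 (WB@9)) EX@10 MEM@11 WB@12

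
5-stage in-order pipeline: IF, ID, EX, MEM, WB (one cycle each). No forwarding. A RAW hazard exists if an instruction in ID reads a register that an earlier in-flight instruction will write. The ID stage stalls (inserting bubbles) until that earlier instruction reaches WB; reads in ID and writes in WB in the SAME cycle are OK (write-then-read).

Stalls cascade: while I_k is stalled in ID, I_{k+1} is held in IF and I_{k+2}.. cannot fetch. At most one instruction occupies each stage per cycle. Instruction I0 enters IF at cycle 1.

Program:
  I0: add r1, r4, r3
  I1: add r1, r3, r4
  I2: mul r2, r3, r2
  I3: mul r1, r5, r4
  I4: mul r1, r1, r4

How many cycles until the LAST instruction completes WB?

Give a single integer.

I0 add r1 <- r4,r3: IF@1 ID@2 stall=0 (-) EX@3 MEM@4 WB@5
I1 add r1 <- r3,r4: IF@2 ID@3 stall=0 (-) EX@4 MEM@5 WB@6
I2 mul r2 <- r3,r2: IF@3 ID@4 stall=0 (-) EX@5 MEM@6 WB@7
I3 mul r1 <- r5,r4: IF@4 ID@5 stall=0 (-) EX@6 MEM@7 WB@8
I4 mul r1 <- r1,r4: IF@5 ID@6 stall=2 (RAW on I3.r1 (WB@8)) EX@9 MEM@10 WB@11

Answer: 11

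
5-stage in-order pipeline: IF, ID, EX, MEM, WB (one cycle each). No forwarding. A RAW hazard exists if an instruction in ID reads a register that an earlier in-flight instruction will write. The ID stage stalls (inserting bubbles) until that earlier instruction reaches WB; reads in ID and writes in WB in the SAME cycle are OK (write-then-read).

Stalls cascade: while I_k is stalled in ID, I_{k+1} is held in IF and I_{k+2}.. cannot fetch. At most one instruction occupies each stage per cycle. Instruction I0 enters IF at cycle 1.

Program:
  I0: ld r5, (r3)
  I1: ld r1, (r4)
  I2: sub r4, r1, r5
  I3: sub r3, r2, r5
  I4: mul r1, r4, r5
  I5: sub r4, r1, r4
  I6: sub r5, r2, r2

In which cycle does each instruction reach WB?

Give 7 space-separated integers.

Answer: 5 6 9 10 12 15 16

Derivation:
I0 ld r5 <- r3: IF@1 ID@2 stall=0 (-) EX@3 MEM@4 WB@5
I1 ld r1 <- r4: IF@2 ID@3 stall=0 (-) EX@4 MEM@5 WB@6
I2 sub r4 <- r1,r5: IF@3 ID@4 stall=2 (RAW on I1.r1 (WB@6)) EX@7 MEM@8 WB@9
I3 sub r3 <- r2,r5: IF@4 ID@7 stall=0 (-) EX@8 MEM@9 WB@10
I4 mul r1 <- r4,r5: IF@7 ID@8 stall=1 (RAW on I2.r4 (WB@9)) EX@10 MEM@11 WB@12
I5 sub r4 <- r1,r4: IF@8 ID@10 stall=2 (RAW on I4.r1 (WB@12)) EX@13 MEM@14 WB@15
I6 sub r5 <- r2,r2: IF@10 ID@13 stall=0 (-) EX@14 MEM@15 WB@16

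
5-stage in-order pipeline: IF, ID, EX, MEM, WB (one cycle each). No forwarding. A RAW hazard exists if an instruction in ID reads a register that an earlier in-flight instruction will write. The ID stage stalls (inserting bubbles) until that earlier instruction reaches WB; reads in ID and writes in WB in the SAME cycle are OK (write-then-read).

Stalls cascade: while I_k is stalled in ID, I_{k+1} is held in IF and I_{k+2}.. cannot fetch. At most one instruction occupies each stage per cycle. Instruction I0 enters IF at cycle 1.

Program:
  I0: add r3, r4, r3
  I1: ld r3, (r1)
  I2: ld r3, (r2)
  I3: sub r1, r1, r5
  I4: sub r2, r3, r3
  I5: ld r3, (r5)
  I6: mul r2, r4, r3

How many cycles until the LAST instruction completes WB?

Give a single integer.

Answer: 14

Derivation:
I0 add r3 <- r4,r3: IF@1 ID@2 stall=0 (-) EX@3 MEM@4 WB@5
I1 ld r3 <- r1: IF@2 ID@3 stall=0 (-) EX@4 MEM@5 WB@6
I2 ld r3 <- r2: IF@3 ID@4 stall=0 (-) EX@5 MEM@6 WB@7
I3 sub r1 <- r1,r5: IF@4 ID@5 stall=0 (-) EX@6 MEM@7 WB@8
I4 sub r2 <- r3,r3: IF@5 ID@6 stall=1 (RAW on I2.r3 (WB@7)) EX@8 MEM@9 WB@10
I5 ld r3 <- r5: IF@6 ID@8 stall=0 (-) EX@9 MEM@10 WB@11
I6 mul r2 <- r4,r3: IF@8 ID@9 stall=2 (RAW on I5.r3 (WB@11)) EX@12 MEM@13 WB@14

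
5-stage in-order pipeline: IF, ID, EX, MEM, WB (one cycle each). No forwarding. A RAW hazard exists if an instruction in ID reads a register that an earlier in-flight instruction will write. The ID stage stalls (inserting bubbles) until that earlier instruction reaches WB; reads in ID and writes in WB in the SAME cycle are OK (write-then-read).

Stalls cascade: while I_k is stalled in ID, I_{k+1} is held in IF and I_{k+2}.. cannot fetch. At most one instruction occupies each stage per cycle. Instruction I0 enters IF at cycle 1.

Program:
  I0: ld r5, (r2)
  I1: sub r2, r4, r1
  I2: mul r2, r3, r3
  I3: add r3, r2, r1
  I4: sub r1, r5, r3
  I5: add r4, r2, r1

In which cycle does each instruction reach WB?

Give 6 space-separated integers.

I0 ld r5 <- r2: IF@1 ID@2 stall=0 (-) EX@3 MEM@4 WB@5
I1 sub r2 <- r4,r1: IF@2 ID@3 stall=0 (-) EX@4 MEM@5 WB@6
I2 mul r2 <- r3,r3: IF@3 ID@4 stall=0 (-) EX@5 MEM@6 WB@7
I3 add r3 <- r2,r1: IF@4 ID@5 stall=2 (RAW on I2.r2 (WB@7)) EX@8 MEM@9 WB@10
I4 sub r1 <- r5,r3: IF@5 ID@8 stall=2 (RAW on I3.r3 (WB@10)) EX@11 MEM@12 WB@13
I5 add r4 <- r2,r1: IF@8 ID@11 stall=2 (RAW on I4.r1 (WB@13)) EX@14 MEM@15 WB@16

Answer: 5 6 7 10 13 16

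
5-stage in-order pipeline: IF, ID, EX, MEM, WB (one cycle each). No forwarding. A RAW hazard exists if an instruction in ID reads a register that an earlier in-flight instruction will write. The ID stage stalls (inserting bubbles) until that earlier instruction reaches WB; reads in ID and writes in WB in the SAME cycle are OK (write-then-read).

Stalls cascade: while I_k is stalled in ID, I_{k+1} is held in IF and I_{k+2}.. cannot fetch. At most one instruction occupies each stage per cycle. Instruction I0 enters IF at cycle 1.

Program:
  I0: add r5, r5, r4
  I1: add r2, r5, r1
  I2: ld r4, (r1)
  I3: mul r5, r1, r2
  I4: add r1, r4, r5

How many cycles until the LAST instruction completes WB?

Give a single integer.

I0 add r5 <- r5,r4: IF@1 ID@2 stall=0 (-) EX@3 MEM@4 WB@5
I1 add r2 <- r5,r1: IF@2 ID@3 stall=2 (RAW on I0.r5 (WB@5)) EX@6 MEM@7 WB@8
I2 ld r4 <- r1: IF@3 ID@6 stall=0 (-) EX@7 MEM@8 WB@9
I3 mul r5 <- r1,r2: IF@6 ID@7 stall=1 (RAW on I1.r2 (WB@8)) EX@9 MEM@10 WB@11
I4 add r1 <- r4,r5: IF@7 ID@9 stall=2 (RAW on I3.r5 (WB@11)) EX@12 MEM@13 WB@14

Answer: 14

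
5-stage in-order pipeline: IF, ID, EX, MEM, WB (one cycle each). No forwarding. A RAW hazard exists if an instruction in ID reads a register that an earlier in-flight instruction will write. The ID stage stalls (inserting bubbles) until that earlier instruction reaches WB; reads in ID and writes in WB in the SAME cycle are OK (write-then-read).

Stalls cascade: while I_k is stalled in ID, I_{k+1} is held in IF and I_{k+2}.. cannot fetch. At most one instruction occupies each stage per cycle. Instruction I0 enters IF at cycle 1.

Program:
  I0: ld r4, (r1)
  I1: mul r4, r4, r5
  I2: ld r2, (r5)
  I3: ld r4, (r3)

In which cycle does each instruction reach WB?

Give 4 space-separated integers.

Answer: 5 8 9 10

Derivation:
I0 ld r4 <- r1: IF@1 ID@2 stall=0 (-) EX@3 MEM@4 WB@5
I1 mul r4 <- r4,r5: IF@2 ID@3 stall=2 (RAW on I0.r4 (WB@5)) EX@6 MEM@7 WB@8
I2 ld r2 <- r5: IF@3 ID@6 stall=0 (-) EX@7 MEM@8 WB@9
I3 ld r4 <- r3: IF@6 ID@7 stall=0 (-) EX@8 MEM@9 WB@10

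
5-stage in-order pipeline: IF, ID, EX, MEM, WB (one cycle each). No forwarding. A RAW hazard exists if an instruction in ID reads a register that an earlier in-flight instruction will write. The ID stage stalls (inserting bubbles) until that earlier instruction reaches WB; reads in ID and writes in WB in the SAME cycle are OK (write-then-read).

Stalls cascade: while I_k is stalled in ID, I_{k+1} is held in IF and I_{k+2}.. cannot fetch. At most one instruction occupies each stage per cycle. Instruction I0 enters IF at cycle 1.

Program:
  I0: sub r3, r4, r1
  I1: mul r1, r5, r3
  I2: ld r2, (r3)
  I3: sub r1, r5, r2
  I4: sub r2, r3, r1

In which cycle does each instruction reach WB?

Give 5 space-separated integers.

Answer: 5 8 9 12 15

Derivation:
I0 sub r3 <- r4,r1: IF@1 ID@2 stall=0 (-) EX@3 MEM@4 WB@5
I1 mul r1 <- r5,r3: IF@2 ID@3 stall=2 (RAW on I0.r3 (WB@5)) EX@6 MEM@7 WB@8
I2 ld r2 <- r3: IF@3 ID@6 stall=0 (-) EX@7 MEM@8 WB@9
I3 sub r1 <- r5,r2: IF@6 ID@7 stall=2 (RAW on I2.r2 (WB@9)) EX@10 MEM@11 WB@12
I4 sub r2 <- r3,r1: IF@7 ID@10 stall=2 (RAW on I3.r1 (WB@12)) EX@13 MEM@14 WB@15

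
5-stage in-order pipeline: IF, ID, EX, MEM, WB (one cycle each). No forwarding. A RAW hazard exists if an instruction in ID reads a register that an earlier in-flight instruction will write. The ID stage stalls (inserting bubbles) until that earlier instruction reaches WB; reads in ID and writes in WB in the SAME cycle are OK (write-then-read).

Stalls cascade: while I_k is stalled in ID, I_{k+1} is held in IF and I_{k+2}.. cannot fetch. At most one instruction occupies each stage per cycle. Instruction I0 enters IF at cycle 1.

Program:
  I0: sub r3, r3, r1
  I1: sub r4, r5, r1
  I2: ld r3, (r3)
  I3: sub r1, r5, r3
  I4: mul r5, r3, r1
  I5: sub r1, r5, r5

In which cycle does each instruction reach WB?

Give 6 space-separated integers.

Answer: 5 6 8 11 14 17

Derivation:
I0 sub r3 <- r3,r1: IF@1 ID@2 stall=0 (-) EX@3 MEM@4 WB@5
I1 sub r4 <- r5,r1: IF@2 ID@3 stall=0 (-) EX@4 MEM@5 WB@6
I2 ld r3 <- r3: IF@3 ID@4 stall=1 (RAW on I0.r3 (WB@5)) EX@6 MEM@7 WB@8
I3 sub r1 <- r5,r3: IF@4 ID@6 stall=2 (RAW on I2.r3 (WB@8)) EX@9 MEM@10 WB@11
I4 mul r5 <- r3,r1: IF@6 ID@9 stall=2 (RAW on I3.r1 (WB@11)) EX@12 MEM@13 WB@14
I5 sub r1 <- r5,r5: IF@9 ID@12 stall=2 (RAW on I4.r5 (WB@14)) EX@15 MEM@16 WB@17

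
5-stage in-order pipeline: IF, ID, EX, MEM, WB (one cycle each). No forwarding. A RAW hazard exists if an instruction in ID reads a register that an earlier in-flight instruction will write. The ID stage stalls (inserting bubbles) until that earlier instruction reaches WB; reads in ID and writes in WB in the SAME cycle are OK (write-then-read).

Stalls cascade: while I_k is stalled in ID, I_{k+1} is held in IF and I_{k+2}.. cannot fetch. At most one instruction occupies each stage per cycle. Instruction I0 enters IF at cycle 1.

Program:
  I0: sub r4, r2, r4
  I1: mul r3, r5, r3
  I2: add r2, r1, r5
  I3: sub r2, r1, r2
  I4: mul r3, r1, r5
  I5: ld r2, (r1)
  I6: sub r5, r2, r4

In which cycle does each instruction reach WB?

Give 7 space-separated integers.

Answer: 5 6 7 10 11 12 15

Derivation:
I0 sub r4 <- r2,r4: IF@1 ID@2 stall=0 (-) EX@3 MEM@4 WB@5
I1 mul r3 <- r5,r3: IF@2 ID@3 stall=0 (-) EX@4 MEM@5 WB@6
I2 add r2 <- r1,r5: IF@3 ID@4 stall=0 (-) EX@5 MEM@6 WB@7
I3 sub r2 <- r1,r2: IF@4 ID@5 stall=2 (RAW on I2.r2 (WB@7)) EX@8 MEM@9 WB@10
I4 mul r3 <- r1,r5: IF@5 ID@8 stall=0 (-) EX@9 MEM@10 WB@11
I5 ld r2 <- r1: IF@8 ID@9 stall=0 (-) EX@10 MEM@11 WB@12
I6 sub r5 <- r2,r4: IF@9 ID@10 stall=2 (RAW on I5.r2 (WB@12)) EX@13 MEM@14 WB@15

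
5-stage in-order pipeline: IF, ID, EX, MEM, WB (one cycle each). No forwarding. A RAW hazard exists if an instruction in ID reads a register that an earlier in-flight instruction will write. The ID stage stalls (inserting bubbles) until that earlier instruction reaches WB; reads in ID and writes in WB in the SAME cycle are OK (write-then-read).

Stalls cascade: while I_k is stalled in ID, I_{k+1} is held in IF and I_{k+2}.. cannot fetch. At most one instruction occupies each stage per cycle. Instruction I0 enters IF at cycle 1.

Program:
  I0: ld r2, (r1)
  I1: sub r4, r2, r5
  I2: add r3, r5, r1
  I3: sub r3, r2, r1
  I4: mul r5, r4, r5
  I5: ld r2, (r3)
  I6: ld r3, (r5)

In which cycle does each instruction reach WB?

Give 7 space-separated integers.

Answer: 5 8 9 10 11 13 14

Derivation:
I0 ld r2 <- r1: IF@1 ID@2 stall=0 (-) EX@3 MEM@4 WB@5
I1 sub r4 <- r2,r5: IF@2 ID@3 stall=2 (RAW on I0.r2 (WB@5)) EX@6 MEM@7 WB@8
I2 add r3 <- r5,r1: IF@3 ID@6 stall=0 (-) EX@7 MEM@8 WB@9
I3 sub r3 <- r2,r1: IF@6 ID@7 stall=0 (-) EX@8 MEM@9 WB@10
I4 mul r5 <- r4,r5: IF@7 ID@8 stall=0 (-) EX@9 MEM@10 WB@11
I5 ld r2 <- r3: IF@8 ID@9 stall=1 (RAW on I3.r3 (WB@10)) EX@11 MEM@12 WB@13
I6 ld r3 <- r5: IF@9 ID@11 stall=0 (-) EX@12 MEM@13 WB@14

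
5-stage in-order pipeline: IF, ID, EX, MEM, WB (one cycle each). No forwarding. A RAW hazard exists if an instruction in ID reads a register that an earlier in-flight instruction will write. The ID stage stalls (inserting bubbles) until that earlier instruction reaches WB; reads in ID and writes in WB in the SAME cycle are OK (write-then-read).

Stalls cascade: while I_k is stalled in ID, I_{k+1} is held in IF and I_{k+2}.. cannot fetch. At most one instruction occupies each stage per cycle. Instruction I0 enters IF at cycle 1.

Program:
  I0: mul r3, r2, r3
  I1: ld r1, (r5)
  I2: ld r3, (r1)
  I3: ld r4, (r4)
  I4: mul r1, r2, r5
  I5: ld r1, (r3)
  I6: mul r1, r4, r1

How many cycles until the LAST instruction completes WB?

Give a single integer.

Answer: 15

Derivation:
I0 mul r3 <- r2,r3: IF@1 ID@2 stall=0 (-) EX@3 MEM@4 WB@5
I1 ld r1 <- r5: IF@2 ID@3 stall=0 (-) EX@4 MEM@5 WB@6
I2 ld r3 <- r1: IF@3 ID@4 stall=2 (RAW on I1.r1 (WB@6)) EX@7 MEM@8 WB@9
I3 ld r4 <- r4: IF@4 ID@7 stall=0 (-) EX@8 MEM@9 WB@10
I4 mul r1 <- r2,r5: IF@7 ID@8 stall=0 (-) EX@9 MEM@10 WB@11
I5 ld r1 <- r3: IF@8 ID@9 stall=0 (-) EX@10 MEM@11 WB@12
I6 mul r1 <- r4,r1: IF@9 ID@10 stall=2 (RAW on I5.r1 (WB@12)) EX@13 MEM@14 WB@15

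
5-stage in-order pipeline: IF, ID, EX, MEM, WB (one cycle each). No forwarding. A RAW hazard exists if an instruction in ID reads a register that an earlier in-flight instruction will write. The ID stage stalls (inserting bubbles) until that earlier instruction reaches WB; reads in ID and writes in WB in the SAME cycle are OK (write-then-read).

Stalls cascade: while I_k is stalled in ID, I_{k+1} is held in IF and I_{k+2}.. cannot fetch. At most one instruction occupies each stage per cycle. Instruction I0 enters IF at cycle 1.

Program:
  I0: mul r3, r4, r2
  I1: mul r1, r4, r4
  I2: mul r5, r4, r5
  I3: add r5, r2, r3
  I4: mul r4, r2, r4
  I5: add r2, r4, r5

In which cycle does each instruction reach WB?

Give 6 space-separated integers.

Answer: 5 6 7 8 9 12

Derivation:
I0 mul r3 <- r4,r2: IF@1 ID@2 stall=0 (-) EX@3 MEM@4 WB@5
I1 mul r1 <- r4,r4: IF@2 ID@3 stall=0 (-) EX@4 MEM@5 WB@6
I2 mul r5 <- r4,r5: IF@3 ID@4 stall=0 (-) EX@5 MEM@6 WB@7
I3 add r5 <- r2,r3: IF@4 ID@5 stall=0 (-) EX@6 MEM@7 WB@8
I4 mul r4 <- r2,r4: IF@5 ID@6 stall=0 (-) EX@7 MEM@8 WB@9
I5 add r2 <- r4,r5: IF@6 ID@7 stall=2 (RAW on I4.r4 (WB@9)) EX@10 MEM@11 WB@12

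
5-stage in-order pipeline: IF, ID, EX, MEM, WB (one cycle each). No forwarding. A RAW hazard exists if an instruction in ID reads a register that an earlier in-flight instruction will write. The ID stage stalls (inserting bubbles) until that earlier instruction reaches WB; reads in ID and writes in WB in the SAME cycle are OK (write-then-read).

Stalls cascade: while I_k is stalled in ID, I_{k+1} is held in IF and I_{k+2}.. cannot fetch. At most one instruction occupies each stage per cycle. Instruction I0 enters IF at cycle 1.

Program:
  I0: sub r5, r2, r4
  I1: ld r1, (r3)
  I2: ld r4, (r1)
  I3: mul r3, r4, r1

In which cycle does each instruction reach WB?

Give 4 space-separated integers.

I0 sub r5 <- r2,r4: IF@1 ID@2 stall=0 (-) EX@3 MEM@4 WB@5
I1 ld r1 <- r3: IF@2 ID@3 stall=0 (-) EX@4 MEM@5 WB@6
I2 ld r4 <- r1: IF@3 ID@4 stall=2 (RAW on I1.r1 (WB@6)) EX@7 MEM@8 WB@9
I3 mul r3 <- r4,r1: IF@4 ID@7 stall=2 (RAW on I2.r4 (WB@9)) EX@10 MEM@11 WB@12

Answer: 5 6 9 12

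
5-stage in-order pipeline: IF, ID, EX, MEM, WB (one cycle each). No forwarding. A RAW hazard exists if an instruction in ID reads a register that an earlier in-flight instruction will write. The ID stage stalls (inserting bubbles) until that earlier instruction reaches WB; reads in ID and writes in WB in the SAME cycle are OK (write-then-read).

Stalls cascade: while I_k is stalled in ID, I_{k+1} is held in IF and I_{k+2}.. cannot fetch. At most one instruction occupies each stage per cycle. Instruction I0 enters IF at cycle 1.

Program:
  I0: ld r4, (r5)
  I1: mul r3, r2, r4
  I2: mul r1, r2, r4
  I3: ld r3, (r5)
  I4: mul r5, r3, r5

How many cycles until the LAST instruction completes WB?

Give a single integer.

I0 ld r4 <- r5: IF@1 ID@2 stall=0 (-) EX@3 MEM@4 WB@5
I1 mul r3 <- r2,r4: IF@2 ID@3 stall=2 (RAW on I0.r4 (WB@5)) EX@6 MEM@7 WB@8
I2 mul r1 <- r2,r4: IF@3 ID@6 stall=0 (-) EX@7 MEM@8 WB@9
I3 ld r3 <- r5: IF@6 ID@7 stall=0 (-) EX@8 MEM@9 WB@10
I4 mul r5 <- r3,r5: IF@7 ID@8 stall=2 (RAW on I3.r3 (WB@10)) EX@11 MEM@12 WB@13

Answer: 13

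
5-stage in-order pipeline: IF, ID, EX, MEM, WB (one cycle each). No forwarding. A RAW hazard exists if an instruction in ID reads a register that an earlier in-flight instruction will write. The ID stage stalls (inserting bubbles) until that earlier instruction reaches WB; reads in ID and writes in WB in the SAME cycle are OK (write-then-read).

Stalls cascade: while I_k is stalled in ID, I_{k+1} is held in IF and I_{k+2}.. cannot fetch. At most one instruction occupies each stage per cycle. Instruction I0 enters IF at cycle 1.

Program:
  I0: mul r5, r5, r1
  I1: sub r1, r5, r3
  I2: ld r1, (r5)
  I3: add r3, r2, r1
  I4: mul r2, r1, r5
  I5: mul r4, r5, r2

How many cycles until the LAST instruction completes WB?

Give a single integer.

Answer: 16

Derivation:
I0 mul r5 <- r5,r1: IF@1 ID@2 stall=0 (-) EX@3 MEM@4 WB@5
I1 sub r1 <- r5,r3: IF@2 ID@3 stall=2 (RAW on I0.r5 (WB@5)) EX@6 MEM@7 WB@8
I2 ld r1 <- r5: IF@3 ID@6 stall=0 (-) EX@7 MEM@8 WB@9
I3 add r3 <- r2,r1: IF@6 ID@7 stall=2 (RAW on I2.r1 (WB@9)) EX@10 MEM@11 WB@12
I4 mul r2 <- r1,r5: IF@7 ID@10 stall=0 (-) EX@11 MEM@12 WB@13
I5 mul r4 <- r5,r2: IF@10 ID@11 stall=2 (RAW on I4.r2 (WB@13)) EX@14 MEM@15 WB@16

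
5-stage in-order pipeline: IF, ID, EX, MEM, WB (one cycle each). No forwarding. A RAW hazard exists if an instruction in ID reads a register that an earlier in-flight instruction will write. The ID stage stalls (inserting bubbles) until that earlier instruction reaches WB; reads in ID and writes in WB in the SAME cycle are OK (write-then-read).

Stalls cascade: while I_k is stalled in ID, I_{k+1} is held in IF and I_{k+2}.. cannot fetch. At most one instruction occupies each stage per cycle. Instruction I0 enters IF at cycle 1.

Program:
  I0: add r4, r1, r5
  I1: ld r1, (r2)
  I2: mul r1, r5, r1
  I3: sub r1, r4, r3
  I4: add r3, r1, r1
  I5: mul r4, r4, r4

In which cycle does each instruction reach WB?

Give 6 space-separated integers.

Answer: 5 6 9 10 13 14

Derivation:
I0 add r4 <- r1,r5: IF@1 ID@2 stall=0 (-) EX@3 MEM@4 WB@5
I1 ld r1 <- r2: IF@2 ID@3 stall=0 (-) EX@4 MEM@5 WB@6
I2 mul r1 <- r5,r1: IF@3 ID@4 stall=2 (RAW on I1.r1 (WB@6)) EX@7 MEM@8 WB@9
I3 sub r1 <- r4,r3: IF@4 ID@7 stall=0 (-) EX@8 MEM@9 WB@10
I4 add r3 <- r1,r1: IF@7 ID@8 stall=2 (RAW on I3.r1 (WB@10)) EX@11 MEM@12 WB@13
I5 mul r4 <- r4,r4: IF@8 ID@11 stall=0 (-) EX@12 MEM@13 WB@14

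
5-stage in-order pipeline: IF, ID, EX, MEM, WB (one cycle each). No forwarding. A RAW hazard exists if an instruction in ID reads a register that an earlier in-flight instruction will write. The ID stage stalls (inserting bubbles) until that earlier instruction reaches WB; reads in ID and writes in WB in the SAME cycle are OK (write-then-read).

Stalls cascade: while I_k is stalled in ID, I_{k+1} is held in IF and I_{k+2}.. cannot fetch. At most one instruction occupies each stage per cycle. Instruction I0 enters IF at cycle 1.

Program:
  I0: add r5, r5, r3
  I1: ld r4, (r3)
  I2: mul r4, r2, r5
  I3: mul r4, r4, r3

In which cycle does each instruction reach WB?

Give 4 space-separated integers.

I0 add r5 <- r5,r3: IF@1 ID@2 stall=0 (-) EX@3 MEM@4 WB@5
I1 ld r4 <- r3: IF@2 ID@3 stall=0 (-) EX@4 MEM@5 WB@6
I2 mul r4 <- r2,r5: IF@3 ID@4 stall=1 (RAW on I0.r5 (WB@5)) EX@6 MEM@7 WB@8
I3 mul r4 <- r4,r3: IF@4 ID@6 stall=2 (RAW on I2.r4 (WB@8)) EX@9 MEM@10 WB@11

Answer: 5 6 8 11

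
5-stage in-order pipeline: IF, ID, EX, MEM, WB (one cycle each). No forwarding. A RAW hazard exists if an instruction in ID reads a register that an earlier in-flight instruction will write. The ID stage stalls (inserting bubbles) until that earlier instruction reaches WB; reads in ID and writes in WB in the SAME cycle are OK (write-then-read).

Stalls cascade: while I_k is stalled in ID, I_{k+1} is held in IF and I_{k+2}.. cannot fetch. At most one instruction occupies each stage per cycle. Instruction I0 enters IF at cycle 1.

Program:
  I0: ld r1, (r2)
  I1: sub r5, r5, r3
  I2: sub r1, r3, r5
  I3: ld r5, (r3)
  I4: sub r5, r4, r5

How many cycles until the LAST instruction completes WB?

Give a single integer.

Answer: 13

Derivation:
I0 ld r1 <- r2: IF@1 ID@2 stall=0 (-) EX@3 MEM@4 WB@5
I1 sub r5 <- r5,r3: IF@2 ID@3 stall=0 (-) EX@4 MEM@5 WB@6
I2 sub r1 <- r3,r5: IF@3 ID@4 stall=2 (RAW on I1.r5 (WB@6)) EX@7 MEM@8 WB@9
I3 ld r5 <- r3: IF@4 ID@7 stall=0 (-) EX@8 MEM@9 WB@10
I4 sub r5 <- r4,r5: IF@7 ID@8 stall=2 (RAW on I3.r5 (WB@10)) EX@11 MEM@12 WB@13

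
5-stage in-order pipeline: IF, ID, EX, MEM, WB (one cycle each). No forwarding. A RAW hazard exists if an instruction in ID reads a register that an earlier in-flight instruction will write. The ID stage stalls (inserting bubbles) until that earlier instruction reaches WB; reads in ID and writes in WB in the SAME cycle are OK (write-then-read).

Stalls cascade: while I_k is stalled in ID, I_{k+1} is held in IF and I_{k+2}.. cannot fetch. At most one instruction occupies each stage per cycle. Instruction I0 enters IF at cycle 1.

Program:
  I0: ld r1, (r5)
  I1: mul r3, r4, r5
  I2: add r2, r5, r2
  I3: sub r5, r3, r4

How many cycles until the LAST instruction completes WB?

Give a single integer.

I0 ld r1 <- r5: IF@1 ID@2 stall=0 (-) EX@3 MEM@4 WB@5
I1 mul r3 <- r4,r5: IF@2 ID@3 stall=0 (-) EX@4 MEM@5 WB@6
I2 add r2 <- r5,r2: IF@3 ID@4 stall=0 (-) EX@5 MEM@6 WB@7
I3 sub r5 <- r3,r4: IF@4 ID@5 stall=1 (RAW on I1.r3 (WB@6)) EX@7 MEM@8 WB@9

Answer: 9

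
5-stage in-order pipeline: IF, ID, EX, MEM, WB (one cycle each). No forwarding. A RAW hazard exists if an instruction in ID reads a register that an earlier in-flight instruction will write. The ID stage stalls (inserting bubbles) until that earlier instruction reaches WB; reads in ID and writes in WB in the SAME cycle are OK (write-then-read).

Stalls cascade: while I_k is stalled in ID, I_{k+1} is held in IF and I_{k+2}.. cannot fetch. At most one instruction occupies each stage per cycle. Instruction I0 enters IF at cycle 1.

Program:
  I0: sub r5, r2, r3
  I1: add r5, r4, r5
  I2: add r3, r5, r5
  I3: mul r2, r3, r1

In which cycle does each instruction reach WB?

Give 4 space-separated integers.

Answer: 5 8 11 14

Derivation:
I0 sub r5 <- r2,r3: IF@1 ID@2 stall=0 (-) EX@3 MEM@4 WB@5
I1 add r5 <- r4,r5: IF@2 ID@3 stall=2 (RAW on I0.r5 (WB@5)) EX@6 MEM@7 WB@8
I2 add r3 <- r5,r5: IF@3 ID@6 stall=2 (RAW on I1.r5 (WB@8)) EX@9 MEM@10 WB@11
I3 mul r2 <- r3,r1: IF@6 ID@9 stall=2 (RAW on I2.r3 (WB@11)) EX@12 MEM@13 WB@14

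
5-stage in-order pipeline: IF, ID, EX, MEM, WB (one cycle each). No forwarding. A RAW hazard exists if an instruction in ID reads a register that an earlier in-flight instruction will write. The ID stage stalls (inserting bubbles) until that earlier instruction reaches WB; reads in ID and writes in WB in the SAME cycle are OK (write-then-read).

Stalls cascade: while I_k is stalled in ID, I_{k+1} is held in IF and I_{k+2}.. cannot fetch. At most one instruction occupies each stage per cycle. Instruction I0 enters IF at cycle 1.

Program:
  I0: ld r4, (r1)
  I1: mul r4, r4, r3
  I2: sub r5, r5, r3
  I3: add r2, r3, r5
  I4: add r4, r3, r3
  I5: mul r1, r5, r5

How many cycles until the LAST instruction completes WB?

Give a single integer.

Answer: 14

Derivation:
I0 ld r4 <- r1: IF@1 ID@2 stall=0 (-) EX@3 MEM@4 WB@5
I1 mul r4 <- r4,r3: IF@2 ID@3 stall=2 (RAW on I0.r4 (WB@5)) EX@6 MEM@7 WB@8
I2 sub r5 <- r5,r3: IF@3 ID@6 stall=0 (-) EX@7 MEM@8 WB@9
I3 add r2 <- r3,r5: IF@6 ID@7 stall=2 (RAW on I2.r5 (WB@9)) EX@10 MEM@11 WB@12
I4 add r4 <- r3,r3: IF@7 ID@10 stall=0 (-) EX@11 MEM@12 WB@13
I5 mul r1 <- r5,r5: IF@10 ID@11 stall=0 (-) EX@12 MEM@13 WB@14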